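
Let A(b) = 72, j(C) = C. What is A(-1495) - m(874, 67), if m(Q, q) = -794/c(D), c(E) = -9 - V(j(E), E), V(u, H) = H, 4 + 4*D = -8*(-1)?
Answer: -37/5 ≈ -7.4000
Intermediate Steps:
D = 1 (D = -1 + (-8*(-1))/4 = -1 + (¼)*8 = -1 + 2 = 1)
c(E) = -9 - E
m(Q, q) = 397/5 (m(Q, q) = -794/(-9 - 1*1) = -794/(-9 - 1) = -794/(-10) = -794*(-⅒) = 397/5)
A(-1495) - m(874, 67) = 72 - 1*397/5 = 72 - 397/5 = -37/5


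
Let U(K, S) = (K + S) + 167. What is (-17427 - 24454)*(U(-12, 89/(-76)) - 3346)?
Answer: 10160540005/76 ≈ 1.3369e+8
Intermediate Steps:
U(K, S) = 167 + K + S
(-17427 - 24454)*(U(-12, 89/(-76)) - 3346) = (-17427 - 24454)*((167 - 12 + 89/(-76)) - 3346) = -41881*((167 - 12 + 89*(-1/76)) - 3346) = -41881*((167 - 12 - 89/76) - 3346) = -41881*(11691/76 - 3346) = -41881*(-242605/76) = 10160540005/76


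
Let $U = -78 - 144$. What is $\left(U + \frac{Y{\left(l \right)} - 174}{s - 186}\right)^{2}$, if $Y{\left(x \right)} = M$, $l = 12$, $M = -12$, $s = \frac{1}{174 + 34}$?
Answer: $\frac{73099524630276}{1496683969} \approx 48841.0$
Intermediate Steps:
$s = \frac{1}{208} \approx 0.0048077$
$Y{\left(x \right)} = -12$
$U = -222$
$\left(U + \frac{Y{\left(l \right)} - 174}{s - 186}\right)^{2} = \left(-222 + \frac{-12 - 174}{\frac{1}{208} - 186}\right)^{2} = \left(-222 - \frac{186}{- \frac{38687}{208}}\right)^{2} = \left(-222 - - \frac{38688}{38687}\right)^{2} = \left(-222 + \frac{38688}{38687}\right)^{2} = \left(- \frac{8549826}{38687}\right)^{2} = \frac{73099524630276}{1496683969}$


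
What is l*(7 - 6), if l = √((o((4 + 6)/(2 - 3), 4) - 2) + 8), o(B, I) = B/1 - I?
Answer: 2*I*√2 ≈ 2.8284*I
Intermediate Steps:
o(B, I) = B - I (o(B, I) = B*1 - I = B - I)
l = 2*I*√2 (l = √((((4 + 6)/(2 - 3) - 1*4) - 2) + 8) = √(((10/(-1) - 4) - 2) + 8) = √(((10*(-1) - 4) - 2) + 8) = √(((-10 - 4) - 2) + 8) = √((-14 - 2) + 8) = √(-16 + 8) = √(-8) = 2*I*√2 ≈ 2.8284*I)
l*(7 - 6) = (2*I*√2)*(7 - 6) = (2*I*√2)*1 = 2*I*√2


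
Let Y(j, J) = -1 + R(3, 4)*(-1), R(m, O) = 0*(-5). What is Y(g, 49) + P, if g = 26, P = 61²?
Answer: 3720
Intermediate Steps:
R(m, O) = 0
P = 3721
Y(j, J) = -1 (Y(j, J) = -1 + 0*(-1) = -1 + 0 = -1)
Y(g, 49) + P = -1 + 3721 = 3720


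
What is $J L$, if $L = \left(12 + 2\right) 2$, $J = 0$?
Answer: $0$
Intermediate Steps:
$L = 28$ ($L = 14 \cdot 2 = 28$)
$J L = 0 \cdot 28 = 0$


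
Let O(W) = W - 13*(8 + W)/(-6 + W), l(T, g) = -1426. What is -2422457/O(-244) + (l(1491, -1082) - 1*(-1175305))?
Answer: 37906847011/32034 ≈ 1.1833e+6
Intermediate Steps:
O(W) = W - 13*(8 + W)/(-6 + W)
-2422457/O(-244) + (l(1491, -1082) - 1*(-1175305)) = -2422457*(-6 - 244)/(-104 + (-244)**2 - 19*(-244)) + (-1426 - 1*(-1175305)) = -2422457*(-250/(-104 + 59536 + 4636)) + (-1426 + 1175305) = -2422457/((-1/250*64068)) + 1173879 = -2422457/(-32034/125) + 1173879 = -2422457*(-125/32034) + 1173879 = 302807125/32034 + 1173879 = 37906847011/32034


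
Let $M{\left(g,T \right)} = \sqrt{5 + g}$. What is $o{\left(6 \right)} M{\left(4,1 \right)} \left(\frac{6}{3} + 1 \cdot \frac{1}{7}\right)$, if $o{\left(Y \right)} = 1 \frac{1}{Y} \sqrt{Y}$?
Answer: $\frac{15 \sqrt{6}}{14} \approx 2.6245$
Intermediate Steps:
$o{\left(Y \right)} = \frac{1}{\sqrt{Y}}$ ($o{\left(Y \right)} = \frac{\sqrt{Y}}{Y} = \frac{1}{\sqrt{Y}}$)
$o{\left(6 \right)} M{\left(4,1 \right)} \left(\frac{6}{3} + 1 \cdot \frac{1}{7}\right) = \frac{\sqrt{5 + 4}}{\sqrt{6}} \left(\frac{6}{3} + 1 \cdot \frac{1}{7}\right) = \frac{\sqrt{6}}{6} \sqrt{9} \left(6 \cdot \frac{1}{3} + 1 \cdot \frac{1}{7}\right) = \frac{\sqrt{6}}{6} \cdot 3 \left(2 + \frac{1}{7}\right) = \frac{\sqrt{6}}{2} \cdot \frac{15}{7} = \frac{15 \sqrt{6}}{14}$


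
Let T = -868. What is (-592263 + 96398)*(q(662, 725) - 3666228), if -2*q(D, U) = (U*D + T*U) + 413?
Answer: 3562055648935/2 ≈ 1.7810e+12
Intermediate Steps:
q(D, U) = -413/2 + 434*U - D*U/2 (q(D, U) = -((U*D - 868*U) + 413)/2 = -((D*U - 868*U) + 413)/2 = -((-868*U + D*U) + 413)/2 = -(413 - 868*U + D*U)/2 = -413/2 + 434*U - D*U/2)
(-592263 + 96398)*(q(662, 725) - 3666228) = (-592263 + 96398)*((-413/2 + 434*725 - ½*662*725) - 3666228) = -495865*((-413/2 + 314650 - 239975) - 3666228) = -495865*(148937/2 - 3666228) = -495865*(-7183519/2) = 3562055648935/2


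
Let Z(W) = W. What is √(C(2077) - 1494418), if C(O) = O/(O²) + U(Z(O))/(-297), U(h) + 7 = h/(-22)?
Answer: I*√252740804839135386/411246 ≈ 1222.5*I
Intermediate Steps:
U(h) = -7 - h/22 (U(h) = -7 + h/(-22) = -7 + h*(-1/22) = -7 - h/22)
C(O) = 7/297 + 1/O + O/6534 (C(O) = O/(O²) + (-7 - O/22)/(-297) = O/O² + (-7 - O/22)*(-1/297) = 1/O + (7/297 + O/6534) = 7/297 + 1/O + O/6534)
√(C(2077) - 1494418) = √((1/6534)*(6534 + 2077*(154 + 2077))/2077 - 1494418) = √((1/6534)*(1/2077)*(6534 + 2077*2231) - 1494418) = √((1/6534)*(1/2077)*(6534 + 4633787) - 1494418) = √((1/6534)*(1/2077)*4640321 - 1494418) = √(4640321/13571118 - 1494418) = √(-20280918379003/13571118) = I*√252740804839135386/411246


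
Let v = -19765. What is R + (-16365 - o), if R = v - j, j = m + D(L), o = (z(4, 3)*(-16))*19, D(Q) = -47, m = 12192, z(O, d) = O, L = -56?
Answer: -47059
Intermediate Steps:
o = -1216 (o = (4*(-16))*19 = -64*19 = -1216)
j = 12145 (j = 12192 - 47 = 12145)
R = -31910 (R = -19765 - 1*12145 = -19765 - 12145 = -31910)
R + (-16365 - o) = -31910 + (-16365 - 1*(-1216)) = -31910 + (-16365 + 1216) = -31910 - 15149 = -47059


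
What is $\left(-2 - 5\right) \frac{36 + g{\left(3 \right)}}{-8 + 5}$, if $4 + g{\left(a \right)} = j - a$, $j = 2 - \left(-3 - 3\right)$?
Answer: $\frac{259}{3} \approx 86.333$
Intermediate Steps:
$j = 8$ ($j = 2 - \left(-3 - 3\right) = 2 - -6 = 2 + 6 = 8$)
$g{\left(a \right)} = 4 - a$ ($g{\left(a \right)} = -4 - \left(-8 + a\right) = 4 - a$)
$\left(-2 - 5\right) \frac{36 + g{\left(3 \right)}}{-8 + 5} = \left(-2 - 5\right) \frac{36 + \left(4 - 3\right)}{-8 + 5} = \left(-2 - 5\right) \frac{36 + \left(4 - 3\right)}{-3} = - 7 \left(- \frac{36 + 1}{3}\right) = - 7 \left(\left(- \frac{1}{3}\right) 37\right) = \left(-7\right) \left(- \frac{37}{3}\right) = \frac{259}{3}$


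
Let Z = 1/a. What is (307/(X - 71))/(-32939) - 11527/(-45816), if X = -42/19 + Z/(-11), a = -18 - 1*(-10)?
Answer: 46493134176881/184701306152136 ≈ 0.25172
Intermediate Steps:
a = -8 (a = -18 + 10 = -8)
Z = -⅛ (Z = 1/(-8) = -⅛ ≈ -0.12500)
X = -3677/1672 (X = -42/19 - ⅛/(-11) = -42*1/19 - ⅛*(-1/11) = -42/19 + 1/88 = -3677/1672 ≈ -2.1992)
(307/(X - 71))/(-32939) - 11527/(-45816) = (307/(-3677/1672 - 71))/(-32939) - 11527/(-45816) = (307/(-122389/1672))*(-1/32939) - 11527*(-1/45816) = -1672/122389*307*(-1/32939) + 11527/45816 = -513304/122389*(-1/32939) + 11527/45816 = 513304/4031371271 + 11527/45816 = 46493134176881/184701306152136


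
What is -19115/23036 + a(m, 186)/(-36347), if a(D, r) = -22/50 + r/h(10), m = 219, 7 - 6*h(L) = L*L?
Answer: -17362158429/20932237300 ≈ -0.82945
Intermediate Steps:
h(L) = 7/6 - L²/6 (h(L) = 7/6 - L*L/6 = 7/6 - L²/6)
a(D, r) = -11/25 - 2*r/31 (a(D, r) = -22/50 + r/(7/6 - ⅙*10²) = -22*1/50 + r/(7/6 - ⅙*100) = -11/25 + r/(7/6 - 50/3) = -11/25 + r/(-31/2) = -11/25 + r*(-2/31) = -11/25 - 2*r/31)
-19115/23036 + a(m, 186)/(-36347) = -19115/23036 + (-11/25 - 2/31*186)/(-36347) = -19115*1/23036 + (-11/25 - 12)*(-1/36347) = -19115/23036 - 311/25*(-1/36347) = -19115/23036 + 311/908675 = -17362158429/20932237300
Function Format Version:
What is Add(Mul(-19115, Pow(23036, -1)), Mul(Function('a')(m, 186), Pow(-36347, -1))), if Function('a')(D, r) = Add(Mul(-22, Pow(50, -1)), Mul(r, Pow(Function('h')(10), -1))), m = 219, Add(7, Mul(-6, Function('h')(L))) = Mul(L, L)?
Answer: Rational(-17362158429, 20932237300) ≈ -0.82945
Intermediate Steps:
Function('h')(L) = Add(Rational(7, 6), Mul(Rational(-1, 6), Pow(L, 2))) (Function('h')(L) = Add(Rational(7, 6), Mul(Rational(-1, 6), Mul(L, L))) = Add(Rational(7, 6), Mul(Rational(-1, 6), Pow(L, 2))))
Function('a')(D, r) = Add(Rational(-11, 25), Mul(Rational(-2, 31), r)) (Function('a')(D, r) = Add(Mul(-22, Pow(50, -1)), Mul(r, Pow(Add(Rational(7, 6), Mul(Rational(-1, 6), Pow(10, 2))), -1))) = Add(Mul(-22, Rational(1, 50)), Mul(r, Pow(Add(Rational(7, 6), Mul(Rational(-1, 6), 100)), -1))) = Add(Rational(-11, 25), Mul(r, Pow(Add(Rational(7, 6), Rational(-50, 3)), -1))) = Add(Rational(-11, 25), Mul(r, Pow(Rational(-31, 2), -1))) = Add(Rational(-11, 25), Mul(r, Rational(-2, 31))) = Add(Rational(-11, 25), Mul(Rational(-2, 31), r)))
Add(Mul(-19115, Pow(23036, -1)), Mul(Function('a')(m, 186), Pow(-36347, -1))) = Add(Mul(-19115, Pow(23036, -1)), Mul(Add(Rational(-11, 25), Mul(Rational(-2, 31), 186)), Pow(-36347, -1))) = Add(Mul(-19115, Rational(1, 23036)), Mul(Add(Rational(-11, 25), -12), Rational(-1, 36347))) = Add(Rational(-19115, 23036), Mul(Rational(-311, 25), Rational(-1, 36347))) = Add(Rational(-19115, 23036), Rational(311, 908675)) = Rational(-17362158429, 20932237300)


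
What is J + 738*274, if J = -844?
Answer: 201368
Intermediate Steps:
J + 738*274 = -844 + 738*274 = -844 + 202212 = 201368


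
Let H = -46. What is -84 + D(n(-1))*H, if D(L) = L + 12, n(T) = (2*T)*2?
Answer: -452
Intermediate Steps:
n(T) = 4*T
D(L) = 12 + L
-84 + D(n(-1))*H = -84 + (12 + 4*(-1))*(-46) = -84 + (12 - 4)*(-46) = -84 + 8*(-46) = -84 - 368 = -452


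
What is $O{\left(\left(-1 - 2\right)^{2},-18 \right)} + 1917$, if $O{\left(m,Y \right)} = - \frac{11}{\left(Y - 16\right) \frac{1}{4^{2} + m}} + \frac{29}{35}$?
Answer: $\frac{2291841}{1190} \approx 1925.9$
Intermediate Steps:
$O{\left(m,Y \right)} = \frac{29}{35} - \frac{11 \left(16 + m\right)}{-16 + Y}$ ($O{\left(m,Y \right)} = - \frac{11}{\left(-16 + Y\right) \frac{1}{16 + m}} + 29 \cdot \frac{1}{35} = - \frac{11}{\frac{1}{16 + m} \left(-16 + Y\right)} + \frac{29}{35} = - 11 \frac{16 + m}{-16 + Y} + \frac{29}{35} = - \frac{11 \left(16 + m\right)}{-16 + Y} + \frac{29}{35} = \frac{29}{35} - \frac{11 \left(16 + m\right)}{-16 + Y}$)
$O{\left(\left(-1 - 2\right)^{2},-18 \right)} + 1917 = \frac{-6624 - 385 \left(-1 - 2\right)^{2} + 29 \left(-18\right)}{35 \left(-16 - 18\right)} + 1917 = \frac{-6624 - 385 \left(-3\right)^{2} - 522}{35 \left(-34\right)} + 1917 = \frac{1}{35} \left(- \frac{1}{34}\right) \left(-6624 - 3465 - 522\right) + 1917 = \frac{1}{35} \left(- \frac{1}{34}\right) \left(-10611\right) + 1917 = \frac{10611}{1190} + 1917 = \frac{2291841}{1190}$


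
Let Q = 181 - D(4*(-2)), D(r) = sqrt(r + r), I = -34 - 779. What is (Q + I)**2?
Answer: 399408 + 5056*I ≈ 3.9941e+5 + 5056.0*I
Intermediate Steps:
I = -813
D(r) = sqrt(2)*sqrt(r) (D(r) = sqrt(2*r) = sqrt(2)*sqrt(r))
Q = 181 - 4*I (Q = 181 - sqrt(2)*sqrt(4*(-2)) = 181 - sqrt(2)*sqrt(-8) = 181 - sqrt(2)*2*I*sqrt(2) = 181 - 4*I ≈ 181.0 - 4.0*I)
(Q + I)**2 = ((181 - 4*I) - 813)**2 = (-632 - 4*I)**2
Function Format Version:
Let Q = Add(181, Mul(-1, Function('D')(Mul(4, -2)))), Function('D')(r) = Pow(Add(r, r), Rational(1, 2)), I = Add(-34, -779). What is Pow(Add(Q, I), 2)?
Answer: Add(399408, Mul(5056, I)) ≈ Add(3.9941e+5, Mul(5056.0, I))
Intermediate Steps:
I = -813
Function('D')(r) = Mul(Pow(2, Rational(1, 2)), Pow(r, Rational(1, 2))) (Function('D')(r) = Pow(Mul(2, r), Rational(1, 2)) = Mul(Pow(2, Rational(1, 2)), Pow(r, Rational(1, 2))))
Q = Add(181, Mul(-4, I)) (Q = Add(181, Mul(-1, Mul(Pow(2, Rational(1, 2)), Pow(Mul(4, -2), Rational(1, 2))))) = Add(181, Mul(-1, Mul(Pow(2, Rational(1, 2)), Pow(-8, Rational(1, 2))))) = Add(181, Mul(-1, Mul(Pow(2, Rational(1, 2)), Mul(2, I, Pow(2, Rational(1, 2)))))) = Add(181, Mul(-1, Mul(4, I))) = Add(181, Mul(-4, I)) ≈ Add(181.00, Mul(-4.0000, I)))
Pow(Add(Q, I), 2) = Pow(Add(Add(181, Mul(-4, I)), -813), 2) = Pow(Add(-632, Mul(-4, I)), 2)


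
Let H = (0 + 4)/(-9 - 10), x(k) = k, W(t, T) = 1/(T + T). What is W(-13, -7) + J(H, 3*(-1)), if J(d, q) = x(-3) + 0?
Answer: -43/14 ≈ -3.0714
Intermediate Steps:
W(t, T) = 1/(2*T)
H = -4/19 (H = 4/(-19) = 4*(-1/19) = -4/19 ≈ -0.21053)
J(d, q) = -3 (J(d, q) = -3 + 0 = -3)
W(-13, -7) + J(H, 3*(-1)) = (½)/(-7) - 3 = (½)*(-⅐) - 3 = -1/14 - 3 = -43/14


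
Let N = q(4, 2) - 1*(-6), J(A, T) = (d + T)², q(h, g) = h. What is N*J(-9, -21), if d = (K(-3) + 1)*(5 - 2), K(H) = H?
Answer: 7290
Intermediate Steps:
d = -6 (d = (-3 + 1)*(5 - 2) = -2*3 = -6)
J(A, T) = (-6 + T)²
N = 10 (N = 4 - 1*(-6) = 4 + 6 = 10)
N*J(-9, -21) = 10*(-6 - 21)² = 10*(-27)² = 10*729 = 7290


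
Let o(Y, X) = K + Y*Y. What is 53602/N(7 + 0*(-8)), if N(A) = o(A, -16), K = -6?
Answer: 53602/43 ≈ 1246.6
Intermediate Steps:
o(Y, X) = -6 + Y**2 (o(Y, X) = -6 + Y*Y = -6 + Y**2)
N(A) = -6 + A**2
53602/N(7 + 0*(-8)) = 53602/(-6 + (7 + 0*(-8))**2) = 53602/(-6 + (7 + 0)**2) = 53602/(-6 + 7**2) = 53602/(-6 + 49) = 53602/43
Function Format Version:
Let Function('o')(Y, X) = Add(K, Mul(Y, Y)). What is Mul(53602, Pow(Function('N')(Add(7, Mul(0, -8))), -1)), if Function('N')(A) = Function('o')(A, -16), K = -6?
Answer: Rational(53602, 43) ≈ 1246.6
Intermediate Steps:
Function('o')(Y, X) = Add(-6, Pow(Y, 2)) (Function('o')(Y, X) = Add(-6, Mul(Y, Y)) = Add(-6, Pow(Y, 2)))
Function('N')(A) = Add(-6, Pow(A, 2))
Mul(53602, Pow(Function('N')(Add(7, Mul(0, -8))), -1)) = Mul(53602, Pow(Add(-6, Pow(Add(7, Mul(0, -8)), 2)), -1)) = Mul(53602, Pow(Add(-6, Pow(Add(7, 0), 2)), -1)) = Mul(53602, Pow(Add(-6, Pow(7, 2)), -1)) = Mul(53602, Pow(Add(-6, 49), -1)) = Mul(53602, Pow(43, -1)) = Mul(53602, Rational(1, 43)) = Rational(53602, 43)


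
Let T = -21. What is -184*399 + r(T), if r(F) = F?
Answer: -73437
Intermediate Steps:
-184*399 + r(T) = -184*399 - 21 = -73416 - 21 = -73437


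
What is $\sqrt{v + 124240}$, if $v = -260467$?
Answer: $i \sqrt{136227} \approx 369.09 i$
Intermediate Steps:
$\sqrt{v + 124240} = \sqrt{-260467 + 124240} = \sqrt{-136227} = i \sqrt{136227}$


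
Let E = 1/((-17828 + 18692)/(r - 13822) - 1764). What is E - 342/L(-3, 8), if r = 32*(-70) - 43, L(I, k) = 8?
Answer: -303636799/7102521 ≈ -42.751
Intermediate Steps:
r = -2283 (r = -2240 - 43 = -2283)
E = -16105/28410084 (E = 1/((-17828 + 18692)/(-2283 - 13822) - 1764) = 1/(864/(-16105) - 1764) = 1/(864*(-1/16105) - 1764) = 1/(-864/16105 - 1764) = 1/(-28410084/16105) = -16105/28410084 ≈ -0.00056688)
E - 342/L(-3, 8) = -16105/28410084 - 342/8 = -16105/28410084 - 1*171/4 = -16105/28410084 - 171/4 = -303636799/7102521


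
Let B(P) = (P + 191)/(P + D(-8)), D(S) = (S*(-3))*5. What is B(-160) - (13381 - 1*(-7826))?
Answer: -848311/40 ≈ -21208.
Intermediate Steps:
D(S) = -15*S (D(S) = -3*S*5 = -15*S)
B(P) = (191 + P)/(120 + P) (B(P) = (P + 191)/(P - 15*(-8)) = (191 + P)/(P + 120) = (191 + P)/(120 + P))
B(-160) - (13381 - 1*(-7826)) = (191 - 160)/(120 - 160) - (13381 - 1*(-7826)) = 31/(-40) - (13381 + 7826) = -1/40*31 - 1*21207 = -31/40 - 21207 = -848311/40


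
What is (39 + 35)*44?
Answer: 3256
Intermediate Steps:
(39 + 35)*44 = 74*44 = 3256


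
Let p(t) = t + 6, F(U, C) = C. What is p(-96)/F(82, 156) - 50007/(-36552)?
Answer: 125317/158392 ≈ 0.79118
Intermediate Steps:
p(t) = 6 + t
p(-96)/F(82, 156) - 50007/(-36552) = (6 - 96)/156 - 50007/(-36552) = -90*1/156 - 50007*(-1/36552) = -15/26 + 16669/12184 = 125317/158392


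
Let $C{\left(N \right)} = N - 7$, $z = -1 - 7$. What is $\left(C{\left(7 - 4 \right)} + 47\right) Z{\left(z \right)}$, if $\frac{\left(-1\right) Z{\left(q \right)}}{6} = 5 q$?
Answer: $10320$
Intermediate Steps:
$z = -8$ ($z = -1 - 7 = -8$)
$C{\left(N \right)} = -7 + N$ ($C{\left(N \right)} = N - 7 = -7 + N$)
$Z{\left(q \right)} = - 30 q$ ($Z{\left(q \right)} = - 6 \cdot 5 q = - 30 q$)
$\left(C{\left(7 - 4 \right)} + 47\right) Z{\left(z \right)} = \left(\left(-7 + \left(7 - 4\right)\right) + 47\right) \left(\left(-30\right) \left(-8\right)\right) = \left(\left(-7 + 3\right) + 47\right) 240 = \left(-4 + 47\right) 240 = 43 \cdot 240 = 10320$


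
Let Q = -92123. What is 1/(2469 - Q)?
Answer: 1/94592 ≈ 1.0572e-5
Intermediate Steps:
1/(2469 - Q) = 1/(2469 - 1*(-92123)) = 1/(2469 + 92123) = 1/94592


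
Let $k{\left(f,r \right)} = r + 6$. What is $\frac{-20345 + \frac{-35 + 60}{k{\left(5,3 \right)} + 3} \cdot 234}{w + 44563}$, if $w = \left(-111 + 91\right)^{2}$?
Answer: $- \frac{39715}{89926} \approx -0.44164$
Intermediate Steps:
$k{\left(f,r \right)} = 6 + r$
$w = 400$ ($w = \left(-20\right)^{2} = 400$)
$\frac{-20345 + \frac{-35 + 60}{k{\left(5,3 \right)} + 3} \cdot 234}{w + 44563} = \frac{-20345 + \frac{-35 + 60}{\left(6 + 3\right) + 3} \cdot 234}{400 + 44563} = \frac{-20345 + \frac{25}{9 + 3} \cdot 234}{44963} = \left(-20345 + \frac{25}{12} \cdot 234\right) \frac{1}{44963} = \left(-20345 + \frac{975}{2}\right) \frac{1}{44963} = \left(- \frac{39715}{2}\right) \frac{1}{44963} = - \frac{39715}{89926}$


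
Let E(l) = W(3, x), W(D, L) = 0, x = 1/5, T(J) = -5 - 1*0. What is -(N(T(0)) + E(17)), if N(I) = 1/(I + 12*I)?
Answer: 1/65 ≈ 0.015385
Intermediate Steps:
T(J) = -5 (T(J) = -5 + 0 = -5)
x = ⅕ ≈ 0.20000
E(l) = 0
N(I) = 1/(13*I)
-(N(T(0)) + E(17)) = -((1/13)/(-5) + 0) = -((1/13)*(-⅕) + 0) = -(-1/65 + 0) = -1*(-1/65) = 1/65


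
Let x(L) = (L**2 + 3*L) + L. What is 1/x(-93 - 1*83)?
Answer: 1/30272 ≈ 3.3034e-5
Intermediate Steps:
x(L) = L**2 + 4*L
1/x(-93 - 1*83) = 1/((-93 - 1*83)*(4 + (-93 - 1*83))) = 1/((-93 - 83)*(4 + (-93 - 83))) = 1/(-176*(4 - 176)) = 1/(-176*(-172)) = 1/30272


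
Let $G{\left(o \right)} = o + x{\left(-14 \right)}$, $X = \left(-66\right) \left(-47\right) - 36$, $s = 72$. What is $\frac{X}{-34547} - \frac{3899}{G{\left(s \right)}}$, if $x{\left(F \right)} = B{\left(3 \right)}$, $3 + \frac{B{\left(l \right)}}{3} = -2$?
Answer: $- \frac{134873515}{1969179} \approx -68.492$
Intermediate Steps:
$B{\left(l \right)} = -15$ ($B{\left(l \right)} = -9 + 3 \left(-2\right) = -9 - 6 = -15$)
$x{\left(F \right)} = -15$
$X = 3066$ ($X = 3102 - 36 = 3066$)
$G{\left(o \right)} = -15 + o$ ($G{\left(o \right)} = o - 15 = -15 + o$)
$\frac{X}{-34547} - \frac{3899}{G{\left(s \right)}} = \frac{3066}{-34547} - \frac{3899}{-15 + 72} = 3066 \left(- \frac{1}{34547}\right) - \frac{3899}{57} = - \frac{3066}{34547} - \frac{3899}{57} = - \frac{134873515}{1969179}$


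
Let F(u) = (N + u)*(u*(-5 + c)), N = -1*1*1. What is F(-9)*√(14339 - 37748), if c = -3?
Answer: -110160*I ≈ -1.1016e+5*I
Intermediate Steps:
N = -1 (N = -1*1 = -1)
F(u) = -8*u*(-1 + u) (F(u) = (-1 + u)*(u*(-5 - 3)) = (-1 + u)*(u*(-8)) = (-1 + u)*(-8*u) = -8*u*(-1 + u))
F(-9)*√(14339 - 37748) = (8*(-9)*(1 - 1*(-9)))*√(14339 - 37748) = (8*(-9)*(1 + 9))*√(-23409) = (8*(-9)*10)*(153*I) = -110160*I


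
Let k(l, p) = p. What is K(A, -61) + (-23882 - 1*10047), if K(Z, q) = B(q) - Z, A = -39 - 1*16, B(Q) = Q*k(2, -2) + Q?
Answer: -33813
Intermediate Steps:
B(Q) = -Q (B(Q) = Q*(-2) + Q = -2*Q + Q = -Q)
A = -55 (A = -39 - 16 = -55)
K(Z, q) = -Z - q (K(Z, q) = -q - Z = -Z - q)
K(A, -61) + (-23882 - 1*10047) = (-1*(-55) - 1*(-61)) + (-23882 - 1*10047) = (55 + 61) + (-23882 - 10047) = 116 - 33929 = -33813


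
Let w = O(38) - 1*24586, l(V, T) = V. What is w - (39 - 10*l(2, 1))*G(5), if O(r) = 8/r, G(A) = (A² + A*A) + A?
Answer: -486985/19 ≈ -25631.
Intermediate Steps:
G(A) = A + 2*A² (G(A) = (A² + A²) + A = 2*A² + A = A + 2*A²)
w = -467130/19 (w = 8/38 - 1*24586 = 8*(1/38) - 24586 = 4/19 - 24586 = -467130/19 ≈ -24586.)
w - (39 - 10*l(2, 1))*G(5) = -467130/19 - (39 - 10*2)*5*(1 + 2*5) = -467130/19 - (39 - 20)*5*(1 + 10) = -467130/19 - 19*5*11 = -467130/19 - 19*55 = -467130/19 - 1*1045 = -467130/19 - 1045 = -486985/19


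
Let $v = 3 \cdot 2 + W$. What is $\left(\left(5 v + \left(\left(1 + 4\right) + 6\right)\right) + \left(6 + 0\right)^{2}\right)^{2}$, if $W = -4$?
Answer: $3249$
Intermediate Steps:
$v = 2$ ($v = 3 \cdot 2 - 4 = 6 - 4 = 2$)
$\left(\left(5 v + \left(\left(1 + 4\right) + 6\right)\right) + \left(6 + 0\right)^{2}\right)^{2} = \left(\left(5 \cdot 2 + \left(\left(1 + 4\right) + 6\right)\right) + \left(6 + 0\right)^{2}\right)^{2} = \left(\left(10 + \left(5 + 6\right)\right) + 6^{2}\right)^{2} = \left(\left(10 + 11\right) + 36\right)^{2} = \left(21 + 36\right)^{2} = 57^{2} = 3249$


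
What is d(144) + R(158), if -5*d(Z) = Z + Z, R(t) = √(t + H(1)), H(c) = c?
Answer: -288/5 + √159 ≈ -44.990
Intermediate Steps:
R(t) = √(1 + t) (R(t) = √(t + 1) = √(1 + t))
d(Z) = -2*Z/5 (d(Z) = -(Z + Z)/5 = -2*Z/5)
d(144) + R(158) = -⅖*144 + √(1 + 158) = -288/5 + √159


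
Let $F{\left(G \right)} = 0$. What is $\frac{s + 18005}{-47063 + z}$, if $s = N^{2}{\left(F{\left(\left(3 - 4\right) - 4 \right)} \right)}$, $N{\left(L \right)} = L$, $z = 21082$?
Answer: $- \frac{18005}{25981} \approx -0.69301$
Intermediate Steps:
$s = 0$ ($s = 0^{2} = 0$)
$\frac{s + 18005}{-47063 + z} = \frac{0 + 18005}{-47063 + 21082} = \frac{18005}{-25981} = 18005 \left(- \frac{1}{25981}\right) = - \frac{18005}{25981}$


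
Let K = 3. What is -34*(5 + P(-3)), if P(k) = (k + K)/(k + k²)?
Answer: -170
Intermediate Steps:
P(k) = (3 + k)/(k + k²) (P(k) = (k + 3)/(k + k²) = (3 + k)/(k + k²))
-34*(5 + P(-3)) = -34*(5 + (3 - 3)/((-3)*(1 - 3))) = -34*(5 - ⅓*0/(-2)) = -34*(5 - ⅓*(-½)*0) = -34*(5 + 0) = -34*5 = -170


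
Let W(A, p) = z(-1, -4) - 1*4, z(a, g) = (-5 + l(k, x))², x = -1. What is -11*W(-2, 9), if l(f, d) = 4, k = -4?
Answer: 33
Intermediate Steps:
z(a, g) = 1 (z(a, g) = (-5 + 4)² = (-1)² = 1)
W(A, p) = -3 (W(A, p) = 1 - 1*4 = 1 - 4 = -3)
-11*W(-2, 9) = -11*(-3) = 33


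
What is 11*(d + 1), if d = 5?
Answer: 66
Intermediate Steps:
11*(d + 1) = 11*(5 + 1) = 11*6 = 66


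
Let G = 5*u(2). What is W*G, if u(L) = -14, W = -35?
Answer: 2450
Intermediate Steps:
G = -70 (G = 5*(-14) = -70)
W*G = -35*(-70) = 2450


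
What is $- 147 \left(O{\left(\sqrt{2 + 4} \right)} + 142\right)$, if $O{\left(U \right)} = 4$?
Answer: $-21462$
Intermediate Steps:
$- 147 \left(O{\left(\sqrt{2 + 4} \right)} + 142\right) = - 147 \left(4 + 142\right) = \left(-147\right) 146 = -21462$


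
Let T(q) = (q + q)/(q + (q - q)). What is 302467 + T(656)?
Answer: 302469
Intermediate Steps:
T(q) = 2 (T(q) = (2*q)/(q + 0) = (2*q)/q = 2)
302467 + T(656) = 302467 + 2 = 302469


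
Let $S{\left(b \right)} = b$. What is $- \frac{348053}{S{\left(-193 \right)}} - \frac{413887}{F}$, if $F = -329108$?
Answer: $\frac{114626906915}{63517844} \approx 1804.6$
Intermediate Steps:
$- \frac{348053}{S{\left(-193 \right)}} - \frac{413887}{F} = - \frac{348053}{-193} - \frac{413887}{-329108} = \left(-348053\right) \left(- \frac{1}{193}\right) - - \frac{413887}{329108} = \frac{348053}{193} + \frac{413887}{329108} = \frac{114626906915}{63517844}$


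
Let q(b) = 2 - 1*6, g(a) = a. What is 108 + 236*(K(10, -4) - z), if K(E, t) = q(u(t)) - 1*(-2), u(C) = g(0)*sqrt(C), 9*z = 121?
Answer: -31832/9 ≈ -3536.9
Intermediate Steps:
z = 121/9 (z = (1/9)*121 = 121/9 ≈ 13.444)
u(C) = 0 (u(C) = 0*sqrt(C) = 0)
q(b) = -4 (q(b) = 2 - 6 = -4)
K(E, t) = -2 (K(E, t) = -4 - 1*(-2) = -4 + 2 = -2)
108 + 236*(K(10, -4) - z) = 108 + 236*(-2 - 1*121/9) = 108 + 236*(-2 - 121/9) = 108 + 236*(-139/9) = 108 - 32804/9 = -31832/9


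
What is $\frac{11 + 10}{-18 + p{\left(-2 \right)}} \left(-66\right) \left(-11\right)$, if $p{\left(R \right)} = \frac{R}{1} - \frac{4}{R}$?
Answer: $-847$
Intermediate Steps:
$p{\left(R \right)} = R - \frac{4}{R}$ ($p{\left(R \right)} = R 1 - \frac{4}{R} = R - \frac{4}{R}$)
$\frac{11 + 10}{-18 + p{\left(-2 \right)}} \left(-66\right) \left(-11\right) = \frac{11 + 10}{-18 - \left(2 + \frac{4}{-2}\right)} \left(-66\right) \left(-11\right) = \frac{21}{-18 - 0} \left(-66\right) \left(-11\right) = \frac{21}{-18 + \left(-2 + 2\right)} \left(-66\right) \left(-11\right) = \frac{21}{-18 + 0} \left(-66\right) \left(-11\right) = \frac{21}{-18} \left(-66\right) \left(-11\right) = 21 \left(- \frac{1}{18}\right) \left(-66\right) \left(-11\right) = \left(- \frac{7}{6}\right) \left(-66\right) \left(-11\right) = 77 \left(-11\right) = -847$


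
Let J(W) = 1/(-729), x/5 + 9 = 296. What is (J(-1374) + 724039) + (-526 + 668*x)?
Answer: 1226245796/729 ≈ 1.6821e+6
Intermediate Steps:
x = 1435 (x = -45 + 5*296 = -45 + 1480 = 1435)
J(W) = -1/729
(J(-1374) + 724039) + (-526 + 668*x) = (-1/729 + 724039) + (-526 + 668*1435) = 527824430/729 + (-526 + 958580) = 527824430/729 + 958054 = 1226245796/729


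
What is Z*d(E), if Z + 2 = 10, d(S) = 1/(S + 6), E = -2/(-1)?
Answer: 1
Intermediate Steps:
E = 2 (E = -2*(-1) = 2)
d(S) = 1/(6 + S)
Z = 8 (Z = -2 + 10 = 8)
Z*d(E) = 8/(6 + 2) = 8/8 = 8*(⅛) = 1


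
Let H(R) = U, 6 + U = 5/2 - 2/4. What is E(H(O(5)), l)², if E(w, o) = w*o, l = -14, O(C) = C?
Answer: 3136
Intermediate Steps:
U = -4 (U = -6 + (5/2 - 2/4) = -6 + (5*(½) - 2*¼) = -6 + (5/2 - ½) = -6 + 2 = -4)
H(R) = -4
E(w, o) = o*w
E(H(O(5)), l)² = (-14*(-4))² = 56² = 3136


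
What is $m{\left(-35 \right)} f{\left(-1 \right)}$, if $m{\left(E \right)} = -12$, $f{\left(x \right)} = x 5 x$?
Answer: $-60$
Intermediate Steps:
$f{\left(x \right)} = 5 x^{2}$ ($f{\left(x \right)} = 5 x x = 5 x^{2}$)
$m{\left(-35 \right)} f{\left(-1 \right)} = - 12 \cdot 5 \left(-1\right)^{2} = - 12 \cdot 5 \cdot 1 = \left(-12\right) 5 = -60$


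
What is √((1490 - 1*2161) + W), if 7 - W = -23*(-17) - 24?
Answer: I*√1031 ≈ 32.109*I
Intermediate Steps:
W = -360 (W = 7 - (-23*(-17) - 24) = 7 - (391 - 24) = 7 - 1*367 = 7 - 367 = -360)
√((1490 - 1*2161) + W) = √((1490 - 1*2161) - 360) = √((1490 - 2161) - 360) = √(-671 - 360) = √(-1031) = I*√1031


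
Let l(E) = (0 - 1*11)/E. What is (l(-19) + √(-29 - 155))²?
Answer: -66303/361 + 44*I*√46/19 ≈ -183.66 + 15.706*I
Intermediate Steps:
l(E) = -11/E (l(E) = (0 - 11)/E = -11/E)
(l(-19) + √(-29 - 155))² = (-11/(-19) + √(-29 - 155))² = (-11*(-1/19) + √(-184))² = (11/19 + 2*I*√46)²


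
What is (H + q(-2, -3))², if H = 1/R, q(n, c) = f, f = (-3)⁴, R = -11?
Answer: 792100/121 ≈ 6546.3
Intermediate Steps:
f = 81
q(n, c) = 81
H = -1/11 (H = 1/(-11) = -1/11 ≈ -0.090909)
(H + q(-2, -3))² = (-1/11 + 81)² = (890/11)² = 792100/121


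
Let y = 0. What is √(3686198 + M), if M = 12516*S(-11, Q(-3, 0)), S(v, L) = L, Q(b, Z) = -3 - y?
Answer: 5*√145946 ≈ 1910.1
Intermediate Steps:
Q(b, Z) = -3 (Q(b, Z) = -3 - 1*0 = -3 + 0 = -3)
M = -37548 (M = 12516*(-3) = -37548)
√(3686198 + M) = √(3686198 - 37548) = √3648650 = 5*√145946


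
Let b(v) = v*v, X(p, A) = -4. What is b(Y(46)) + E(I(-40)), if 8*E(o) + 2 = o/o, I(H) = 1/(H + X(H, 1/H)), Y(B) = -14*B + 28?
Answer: 3035647/8 ≈ 3.7946e+5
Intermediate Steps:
Y(B) = 28 - 14*B
I(H) = 1/(-4 + H) (I(H) = 1/(H - 4) = 1/(-4 + H))
b(v) = v²
E(o) = -⅛ (E(o) = -¼ + (o/o)/8 = -¼ + (⅛)*1 = -¼ + ⅛ = -⅛)
b(Y(46)) + E(I(-40)) = (28 - 14*46)² - ⅛ = (28 - 644)² - ⅛ = (-616)² - ⅛ = 379456 - ⅛ = 3035647/8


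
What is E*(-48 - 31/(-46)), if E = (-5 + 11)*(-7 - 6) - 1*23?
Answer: 219877/46 ≈ 4779.9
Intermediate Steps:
E = -101 (E = 6*(-13) - 23 = -78 - 23 = -101)
E*(-48 - 31/(-46)) = -101*(-48 - 31/(-46)) = -101*(-48 - 31*(-1/46)) = -101*(-48 + 31/46) = -101*(-2177/46) = 219877/46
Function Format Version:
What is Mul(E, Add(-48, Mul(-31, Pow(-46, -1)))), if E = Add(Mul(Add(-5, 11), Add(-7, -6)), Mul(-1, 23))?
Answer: Rational(219877, 46) ≈ 4779.9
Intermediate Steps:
E = -101 (E = Add(Mul(6, -13), -23) = Add(-78, -23) = -101)
Mul(E, Add(-48, Mul(-31, Pow(-46, -1)))) = Mul(-101, Add(-48, Mul(-31, Pow(-46, -1)))) = Mul(-101, Add(-48, Mul(-31, Rational(-1, 46)))) = Mul(-101, Add(-48, Rational(31, 46))) = Mul(-101, Rational(-2177, 46)) = Rational(219877, 46)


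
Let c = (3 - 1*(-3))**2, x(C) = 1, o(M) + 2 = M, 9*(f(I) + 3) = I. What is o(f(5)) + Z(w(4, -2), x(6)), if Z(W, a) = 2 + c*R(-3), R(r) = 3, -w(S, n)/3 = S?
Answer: 950/9 ≈ 105.56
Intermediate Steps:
w(S, n) = -3*S
f(I) = -3 + I/9
o(M) = -2 + M
c = 36 (c = (3 + 3)**2 = 6**2 = 36)
Z(W, a) = 110 (Z(W, a) = 2 + 36*3 = 2 + 108 = 110)
o(f(5)) + Z(w(4, -2), x(6)) = (-2 + (-3 + (1/9)*5)) + 110 = (-2 + (-3 + 5/9)) + 110 = (-2 - 22/9) + 110 = -40/9 + 110 = 950/9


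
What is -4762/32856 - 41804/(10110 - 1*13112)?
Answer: 339804175/24658428 ≈ 13.780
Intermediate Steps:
-4762/32856 - 41804/(10110 - 1*13112) = -4762*1/32856 - 41804/(10110 - 13112) = -2381/16428 - 41804/(-3002) = -2381/16428 - 41804*(-1/3002) = -2381/16428 + 20902/1501 = 339804175/24658428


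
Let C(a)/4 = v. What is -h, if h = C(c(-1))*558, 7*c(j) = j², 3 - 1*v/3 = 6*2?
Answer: 60264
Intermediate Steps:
v = -27 (v = 9 - 18*2 = 9 - 3*12 = 9 - 36 = -27)
c(j) = j²/7
C(a) = -108 (C(a) = 4*(-27) = -108)
h = -60264 (h = -108*558 = -60264)
-h = -1*(-60264) = 60264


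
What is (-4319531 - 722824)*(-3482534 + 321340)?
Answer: 15939862371870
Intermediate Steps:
(-4319531 - 722824)*(-3482534 + 321340) = -5042355*(-3161194) = 15939862371870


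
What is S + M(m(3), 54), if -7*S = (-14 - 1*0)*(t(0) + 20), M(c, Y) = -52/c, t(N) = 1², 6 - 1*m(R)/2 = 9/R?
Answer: 100/3 ≈ 33.333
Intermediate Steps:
m(R) = 12 - 18/R
t(N) = 1
S = 42 (S = -(-14 - 1*0)*(1 + 20)/7 = -(-14 + 0)*21/7 = -(-2)*21 = -⅐*(-294) = 42)
S + M(m(3), 54) = 42 - 52/(12 - 18/3) = 42 - 52/(12 - 18*⅓) = 42 - 52/(12 - 6) = 42 - 52/6 = 42 - 52*⅙ = 42 - 26/3 = 100/3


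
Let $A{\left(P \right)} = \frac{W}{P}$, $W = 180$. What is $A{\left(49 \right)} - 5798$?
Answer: $- \frac{283922}{49} \approx -5794.3$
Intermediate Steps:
$A{\left(P \right)} = \frac{180}{P}$
$A{\left(49 \right)} - 5798 = \frac{180}{49} - 5798 = - \frac{283922}{49}$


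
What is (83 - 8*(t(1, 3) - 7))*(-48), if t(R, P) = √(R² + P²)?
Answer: -6672 + 384*√10 ≈ -5457.7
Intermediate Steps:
t(R, P) = √(P² + R²)
(83 - 8*(t(1, 3) - 7))*(-48) = (83 - 8*(√(3² + 1²) - 7))*(-48) = (83 - 8*(√(9 + 1) - 7))*(-48) = (83 - 8*(√10 - 7))*(-48) = (83 - 8*(-7 + √10))*(-48) = (83 + (56 - 8*√10))*(-48) = (139 - 8*√10)*(-48) = -6672 + 384*√10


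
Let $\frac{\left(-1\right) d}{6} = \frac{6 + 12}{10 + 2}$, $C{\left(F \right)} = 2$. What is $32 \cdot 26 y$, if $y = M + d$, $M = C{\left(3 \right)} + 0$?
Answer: $-5824$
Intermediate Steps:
$d = -9$ ($d = - 6 \frac{6 + 12}{10 + 2} = - 6 \cdot \frac{18}{12} = - 6 \cdot 18 \cdot \frac{1}{12} = \left(-6\right) \frac{3}{2} = -9$)
$M = 2$ ($M = 2 + 0 = 2$)
$y = -7$ ($y = 2 - 9 = -7$)
$32 \cdot 26 y = 32 \cdot 26 \left(-7\right) = 832 \left(-7\right) = -5824$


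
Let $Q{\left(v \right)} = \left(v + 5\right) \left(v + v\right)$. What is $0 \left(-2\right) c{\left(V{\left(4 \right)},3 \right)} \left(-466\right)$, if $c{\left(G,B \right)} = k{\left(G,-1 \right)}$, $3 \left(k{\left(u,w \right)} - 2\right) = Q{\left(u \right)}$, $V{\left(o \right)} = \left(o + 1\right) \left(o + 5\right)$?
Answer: $0$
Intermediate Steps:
$Q{\left(v \right)} = 2 v \left(5 + v\right)$ ($Q{\left(v \right)} = \left(5 + v\right) 2 v = 2 v \left(5 + v\right)$)
$V{\left(o \right)} = \left(1 + o\right) \left(5 + o\right)$
$k{\left(u,w \right)} = 2 + \frac{2 u \left(5 + u\right)}{3}$
$c{\left(G,B \right)} = 2 + \frac{2 G \left(5 + G\right)}{3}$
$0 \left(-2\right) c{\left(V{\left(4 \right)},3 \right)} \left(-466\right) = 0 \left(-2\right) \left(2 + \frac{2 \left(5 + 4^{2} + 6 \cdot 4\right) \left(5 + \left(5 + 4^{2} + 6 \cdot 4\right)\right)}{3}\right) \left(-466\right) = 0 \left(2 + \frac{2 \left(5 + 16 + 24\right) \left(5 + \left(5 + 16 + 24\right)\right)}{3}\right) \left(-466\right) = 0 \left(2 + \frac{2}{3} \cdot 45 \left(5 + 45\right)\right) \left(-466\right) = 0 \left(2 + \frac{2}{3} \cdot 45 \cdot 50\right) \left(-466\right) = 0 \left(2 + 1500\right) \left(-466\right) = 0 \cdot 1502 \left(-466\right) = 0 \left(-466\right) = 0$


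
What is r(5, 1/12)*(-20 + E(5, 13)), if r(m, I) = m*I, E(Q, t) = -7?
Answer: -45/4 ≈ -11.250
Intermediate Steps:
r(m, I) = I*m
r(5, 1/12)*(-20 + E(5, 13)) = (5/12)*(-20 - 7) = ((1/12)*5)*(-27) = (5/12)*(-27) = -45/4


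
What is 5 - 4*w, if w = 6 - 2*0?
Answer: -19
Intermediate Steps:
w = 6 (w = 6 + 0 = 6)
5 - 4*w = 5 - 4*6 = 5 - 24 = -19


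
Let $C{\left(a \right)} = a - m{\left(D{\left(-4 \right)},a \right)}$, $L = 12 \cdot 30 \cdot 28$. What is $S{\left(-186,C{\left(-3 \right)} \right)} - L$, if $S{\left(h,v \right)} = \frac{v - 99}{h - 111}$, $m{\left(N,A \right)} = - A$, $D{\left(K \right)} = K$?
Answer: $- \frac{997885}{99} \approx -10080.0$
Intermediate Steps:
$L = 10080$ ($L = 360 \cdot 28 = 10080$)
$C{\left(a \right)} = 2 a$ ($C{\left(a \right)} = a - - a = a + a = 2 a$)
$S{\left(h,v \right)} = \frac{-99 + v}{-111 + h}$
$S{\left(-186,C{\left(-3 \right)} \right)} - L = \frac{-99 + 2 \left(-3\right)}{-111 - 186} - 10080 = \frac{-99 - 6}{-297} - 10080 = \left(- \frac{1}{297}\right) \left(-105\right) - 10080 = \frac{35}{99} - 10080 = - \frac{997885}{99}$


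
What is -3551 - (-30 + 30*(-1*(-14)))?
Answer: -3941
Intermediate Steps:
-3551 - (-30 + 30*(-1*(-14))) = -3551 - (-30 + 30*14) = -3551 - (-30 + 420) = -3551 - 1*390 = -3551 - 390 = -3941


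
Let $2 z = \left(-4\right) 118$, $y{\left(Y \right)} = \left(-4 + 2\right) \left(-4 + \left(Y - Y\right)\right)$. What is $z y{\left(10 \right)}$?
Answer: $-1888$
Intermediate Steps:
$y{\left(Y \right)} = 8$ ($y{\left(Y \right)} = - 2 \left(-4 + 0\right) = \left(-2\right) \left(-4\right) = 8$)
$z = -236$ ($z = \frac{\left(-4\right) 118}{2} = \frac{1}{2} \left(-472\right) = -236$)
$z y{\left(10 \right)} = \left(-236\right) 8 = -1888$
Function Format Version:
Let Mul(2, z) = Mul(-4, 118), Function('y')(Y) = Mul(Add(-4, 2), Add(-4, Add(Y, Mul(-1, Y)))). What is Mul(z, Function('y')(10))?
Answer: -1888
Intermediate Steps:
Function('y')(Y) = 8 (Function('y')(Y) = Mul(-2, Add(-4, 0)) = Mul(-2, -4) = 8)
z = -236 (z = Mul(Rational(1, 2), Mul(-4, 118)) = Mul(Rational(1, 2), -472) = -236)
Mul(z, Function('y')(10)) = Mul(-236, 8) = -1888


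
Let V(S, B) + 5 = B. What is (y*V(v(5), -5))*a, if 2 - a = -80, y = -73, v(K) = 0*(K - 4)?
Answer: 59860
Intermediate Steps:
v(K) = 0 (v(K) = 0*(-4 + K) = 0)
V(S, B) = -5 + B
a = 82 (a = 2 - 1*(-80) = 2 + 80 = 82)
(y*V(v(5), -5))*a = -73*(-5 - 5)*82 = -73*(-10)*82 = 730*82 = 59860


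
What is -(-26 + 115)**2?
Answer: -7921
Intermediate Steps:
-(-26 + 115)**2 = -1*89**2 = -1*7921 = -7921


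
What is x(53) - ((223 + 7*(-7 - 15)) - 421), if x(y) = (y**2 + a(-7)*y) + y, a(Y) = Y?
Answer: 2843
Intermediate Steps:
x(y) = y**2 - 6*y (x(y) = (y**2 - 7*y) + y = y**2 - 6*y)
x(53) - ((223 + 7*(-7 - 15)) - 421) = 53*(-6 + 53) - ((223 + 7*(-7 - 15)) - 421) = 53*47 - ((223 + 7*(-22)) - 421) = 2491 - ((223 - 154) - 421) = 2491 - (69 - 421) = 2491 - 1*(-352) = 2491 + 352 = 2843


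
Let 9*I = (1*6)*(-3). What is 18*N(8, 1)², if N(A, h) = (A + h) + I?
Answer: 882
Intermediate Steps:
I = -2 (I = ((1*6)*(-3))/9 = (6*(-3))/9 = (⅑)*(-18) = -2)
N(A, h) = -2 + A + h (N(A, h) = (A + h) - 2 = -2 + A + h)
18*N(8, 1)² = 18*(-2 + 8 + 1)² = 18*7² = 18*49 = 882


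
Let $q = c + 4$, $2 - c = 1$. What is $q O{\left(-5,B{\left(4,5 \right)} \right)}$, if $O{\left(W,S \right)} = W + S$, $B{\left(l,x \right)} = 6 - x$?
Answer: $-20$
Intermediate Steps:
$c = 1$ ($c = 2 - 1 = 1$)
$q = 5$ ($q = 1 + 4 = 5$)
$O{\left(W,S \right)} = S + W$
$q O{\left(-5,B{\left(4,5 \right)} \right)} = 5 \left(\left(6 - 5\right) - 5\right) = 5 \left(1 - 5\right) = 5 \left(-4\right) = -20$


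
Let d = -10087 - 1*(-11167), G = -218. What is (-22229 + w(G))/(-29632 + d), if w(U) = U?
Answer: 22447/28552 ≈ 0.78618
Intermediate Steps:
d = 1080 (d = -10087 + 11167 = 1080)
(-22229 + w(G))/(-29632 + d) = (-22229 - 218)/(-29632 + 1080) = -22447/(-28552) = -22447*(-1/28552) = 22447/28552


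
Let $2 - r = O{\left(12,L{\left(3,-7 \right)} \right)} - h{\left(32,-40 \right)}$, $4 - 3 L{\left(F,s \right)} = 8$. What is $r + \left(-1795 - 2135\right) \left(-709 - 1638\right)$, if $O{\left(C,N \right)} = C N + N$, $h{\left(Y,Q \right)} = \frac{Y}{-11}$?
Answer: $\frac{304382972}{33} \approx 9.2237 \cdot 10^{6}$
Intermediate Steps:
$L{\left(F,s \right)} = - \frac{4}{3}$ ($L{\left(F,s \right)} = \frac{4}{3} - \frac{8}{3} = - \frac{4}{3}$)
$h{\left(Y,Q \right)} = - \frac{Y}{11}$ ($h{\left(Y,Q \right)} = Y \left(- \frac{1}{11}\right) = - \frac{Y}{11}$)
$O{\left(C,N \right)} = N + C N$
$r = \frac{542}{33}$ ($r = 2 - \left(- \frac{4 \left(1 + 12\right)}{3} - \left(- \frac{1}{11}\right) 32\right) = 2 - \left(\left(- \frac{4}{3}\right) 13 - - \frac{32}{11}\right) = 2 - \left(- \frac{52}{3} + \frac{32}{11}\right) = 2 - - \frac{476}{33} = 2 + \frac{476}{33} = \frac{542}{33} \approx 16.424$)
$r + \left(-1795 - 2135\right) \left(-709 - 1638\right) = \frac{542}{33} + \left(-1795 - 2135\right) \left(-709 - 1638\right) = \frac{542}{33} - -9223710 = \frac{542}{33} + 9223710 = \frac{304382972}{33}$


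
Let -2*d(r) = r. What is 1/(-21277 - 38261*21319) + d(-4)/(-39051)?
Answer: -846206765/16522356026574 ≈ -5.1216e-5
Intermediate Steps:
d(r) = -r/2
1/(-21277 - 38261*21319) + d(-4)/(-39051) = 1/(-21277 - 38261*21319) - 1/2*(-4)/(-39051) = (1/21319)/(-59538) + 2*(-1/39051) = -1/59538*1/21319 - 2/39051 = -1/1269290622 - 2/39051 = -846206765/16522356026574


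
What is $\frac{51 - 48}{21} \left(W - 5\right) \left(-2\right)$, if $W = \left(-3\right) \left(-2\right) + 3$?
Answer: $- \frac{8}{7} \approx -1.1429$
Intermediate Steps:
$W = 9$ ($W = 6 + 3 = 9$)
$\frac{51 - 48}{21} \left(W - 5\right) \left(-2\right) = \frac{51 - 48}{21} \left(9 - 5\right) \left(-2\right) = 3 \cdot \frac{1}{21} \cdot 4 \left(-2\right) = \frac{1}{7} \left(-8\right) = - \frac{8}{7}$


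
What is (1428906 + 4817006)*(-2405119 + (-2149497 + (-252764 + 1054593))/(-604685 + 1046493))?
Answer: -414807474998961990/27613 ≈ -1.5022e+13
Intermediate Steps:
(1428906 + 4817006)*(-2405119 + (-2149497 + (-252764 + 1054593))/(-604685 + 1046493)) = 6245912*(-2405119 + (-2149497 + 801829)/441808) = 6245912*(-2405119 - 1347668*1/441808) = 6245912*(-2405119 - 336917/110452) = 6245912*(-265650540705/110452) = -414807474998961990/27613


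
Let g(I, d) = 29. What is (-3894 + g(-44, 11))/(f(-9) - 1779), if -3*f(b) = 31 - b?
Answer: 11595/5377 ≈ 2.1564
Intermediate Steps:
f(b) = -31/3 + b/3 (f(b) = -(31 - b)/3 = -31/3 + b/3)
(-3894 + g(-44, 11))/(f(-9) - 1779) = (-3894 + 29)/((-31/3 + (⅓)*(-9)) - 1779) = -3865/((-31/3 - 3) - 1779) = -3865/(-40/3 - 1779) = -3865/(-5377/3) = -3865*(-3/5377) = 11595/5377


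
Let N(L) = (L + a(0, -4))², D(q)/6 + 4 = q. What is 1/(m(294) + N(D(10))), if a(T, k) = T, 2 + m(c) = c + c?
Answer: 1/1882 ≈ 0.00053135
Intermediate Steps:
m(c) = -2 + 2*c (m(c) = -2 + (c + c) = -2 + 2*c)
D(q) = -24 + 6*q
N(L) = L² (N(L) = (L + 0)² = L²)
1/(m(294) + N(D(10))) = 1/((-2 + 2*294) + (-24 + 6*10)²) = 1/((-2 + 588) + (-24 + 60)²) = 1/(586 + 36²) = 1/(586 + 1296) = 1/1882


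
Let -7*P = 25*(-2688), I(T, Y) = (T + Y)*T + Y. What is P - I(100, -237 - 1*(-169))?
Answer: 6468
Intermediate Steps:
I(T, Y) = Y + T*(T + Y) (I(T, Y) = T*(T + Y) + Y = Y + T*(T + Y))
P = 9600 (P = -25*(-2688)/7 = -⅐*(-67200) = 9600)
P - I(100, -237 - 1*(-169)) = 9600 - ((-237 - 1*(-169)) + 100² + 100*(-237 - 1*(-169))) = 9600 - ((-237 + 169) + 10000 + 100*(-237 + 169)) = 9600 - (-68 + 10000 + 100*(-68)) = 9600 - (-68 + 10000 - 6800) = 9600 - 1*3132 = 9600 - 3132 = 6468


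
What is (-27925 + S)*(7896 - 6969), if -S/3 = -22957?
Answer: 37956942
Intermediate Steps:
S = 68871 (S = -3*(-22957) = 68871)
(-27925 + S)*(7896 - 6969) = (-27925 + 68871)*(7896 - 6969) = 40946*927 = 37956942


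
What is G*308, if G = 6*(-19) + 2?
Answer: -34496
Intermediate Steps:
G = -112 (G = -114 + 2 = -112)
G*308 = -112*308 = -34496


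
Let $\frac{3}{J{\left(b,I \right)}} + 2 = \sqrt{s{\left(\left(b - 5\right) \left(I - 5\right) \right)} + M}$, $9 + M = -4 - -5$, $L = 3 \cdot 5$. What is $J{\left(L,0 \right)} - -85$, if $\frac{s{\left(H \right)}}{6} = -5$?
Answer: $\frac{594}{7} - \frac{i \sqrt{38}}{14} \approx 84.857 - 0.44032 i$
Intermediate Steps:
$L = 15$
$s{\left(H \right)} = -30$ ($s{\left(H \right)} = 6 \left(-5\right) = -30$)
$M = -8$ ($M = -9 - -1 = -9 + \left(-4 + 5\right) = -9 + 1 = -8$)
$J{\left(b,I \right)} = \frac{3}{-2 + i \sqrt{38}}$ ($J{\left(b,I \right)} = \frac{3}{-2 + \sqrt{-30 - 8}} = \frac{3}{-2 + \sqrt{-38}} = \frac{3}{-2 + i \sqrt{38}}$)
$J{\left(L,0 \right)} - -85 = \left(- \frac{1}{7} - \frac{i \sqrt{38}}{14}\right) - -85 = \left(- \frac{1}{7} - \frac{i \sqrt{38}}{14}\right) + 85 = \frac{594}{7} - \frac{i \sqrt{38}}{14}$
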